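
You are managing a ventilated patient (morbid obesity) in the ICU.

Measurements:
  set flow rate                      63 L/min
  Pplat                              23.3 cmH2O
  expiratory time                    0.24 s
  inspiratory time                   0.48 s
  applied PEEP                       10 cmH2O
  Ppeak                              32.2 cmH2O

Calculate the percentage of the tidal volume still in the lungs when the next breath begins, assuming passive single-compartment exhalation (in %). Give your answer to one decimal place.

Flow: 63 L/min ÷ 60 = 1.05 L/s.
Vt = flow × Ti = 1.05 L/s × 0.48 s × 1000 mL/L = 504.0 mL.
R = (PIP − Pplat)/V̇ = (32.2 − 23.3) / 1.05 = 8.9/1.05 = 8.476 cmH2O·s/L.
C = Vt/(Pplat − PEEP) = 504.0 / (23.3 − 10) = 504.0/13.3 = 37.895 mL/cmH2O.
τ = R × C = 8.476 × 0.0379 L/cmH2O = 0.3212 s.
Fraction remaining at end-expiration = e^(−Te/τ) = e^(−0.24/0.3212) = 0.4737 → 47.37%.

47.4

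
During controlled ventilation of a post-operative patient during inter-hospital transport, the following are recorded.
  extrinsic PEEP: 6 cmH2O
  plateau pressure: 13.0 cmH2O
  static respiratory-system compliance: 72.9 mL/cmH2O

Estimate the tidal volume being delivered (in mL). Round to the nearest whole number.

510

Vt = Cstat × (Pplat − PEEP) = 72.9 × (13.0 − 6) = 72.9 × 7.0 = 510.3 mL.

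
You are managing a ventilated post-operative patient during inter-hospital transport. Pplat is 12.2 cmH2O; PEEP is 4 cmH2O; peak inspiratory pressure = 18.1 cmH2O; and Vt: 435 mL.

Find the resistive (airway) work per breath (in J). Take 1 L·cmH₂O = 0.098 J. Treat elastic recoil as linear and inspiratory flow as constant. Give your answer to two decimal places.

With constant inspiratory flow the resistive pressure is constant at PIP − Pplat = 18.1 − 12.2 = 5.9 cmH2O, so resistive work = 5.9 × 0.435 = 2.567 L·cmH2O.
× 0.098 J/(L·cmH2O) → 0.2516 J.

0.25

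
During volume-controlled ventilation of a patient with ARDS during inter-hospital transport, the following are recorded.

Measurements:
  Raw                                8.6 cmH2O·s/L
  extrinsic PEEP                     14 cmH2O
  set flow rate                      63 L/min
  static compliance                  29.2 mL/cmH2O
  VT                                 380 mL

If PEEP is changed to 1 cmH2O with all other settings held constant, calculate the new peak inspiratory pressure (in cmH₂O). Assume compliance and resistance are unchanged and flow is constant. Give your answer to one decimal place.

23.0

Flow: 63 L/min ÷ 60 = 1.05 L/s.
PIP = Vt/C + R·V̇ + PEEP (constant-flow equation of motion).
Only the baseline term changes: ΔPIP = ΔPEEP = 1 − 14 = -13.0 cmH2O.
Original PIP = 380/29.2 + 8.6×1.05 + 14 = 36.044 cmH2O; new PIP = 36.044 + (-13.0) = 23.044 cmH2O.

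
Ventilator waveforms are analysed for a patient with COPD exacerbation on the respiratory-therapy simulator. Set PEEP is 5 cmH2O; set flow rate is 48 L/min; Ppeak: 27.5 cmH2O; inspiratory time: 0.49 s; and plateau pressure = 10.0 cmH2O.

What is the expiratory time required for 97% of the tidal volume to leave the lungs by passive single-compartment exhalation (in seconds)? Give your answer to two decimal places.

6.01

Flow: 48 L/min ÷ 60 = 0.8 L/s.
Vt = flow × Ti = 0.8 L/s × 0.49 s × 1000 mL/L = 392.0 mL.
R = (PIP − Pplat)/V̇ = (27.5 − 10.0) / 0.8 = 17.5/0.8 = 21.875 cmH2O·s/L.
C = Vt/(Pplat − PEEP) = 392.0 / (10.0 − 5) = 392.0/5.0 = 78.4 mL/cmH2O.
τ = R × C = 21.875 × 0.0784 L/cmH2O = 1.715 s.
t = −τ·ln(1 − 0.97) = −1.715·ln(0.03) = 6.014 s.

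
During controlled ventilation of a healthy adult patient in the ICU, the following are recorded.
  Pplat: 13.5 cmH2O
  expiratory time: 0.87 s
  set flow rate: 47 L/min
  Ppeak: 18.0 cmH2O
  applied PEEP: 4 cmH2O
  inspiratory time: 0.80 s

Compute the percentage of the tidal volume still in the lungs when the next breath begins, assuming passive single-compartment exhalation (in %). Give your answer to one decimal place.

Flow: 47 L/min ÷ 60 = 0.7833 L/s.
Vt = flow × Ti = 0.7833 L/s × 0.80 s × 1000 mL/L = 626.64 mL.
R = (PIP − Pplat)/V̇ = (18.0 − 13.5) / 0.7833 = 4.5/0.7833 = 5.745 cmH2O·s/L.
C = Vt/(Pplat − PEEP) = 626.64 / (13.5 − 4) = 626.64/9.5 = 65.962 mL/cmH2O.
τ = R × C = 5.745 × 0.06596 L/cmH2O = 0.3789 s.
Fraction remaining at end-expiration = e^(−Te/τ) = e^(−0.87/0.3789) = 0.1006 → 10.06%.

10.1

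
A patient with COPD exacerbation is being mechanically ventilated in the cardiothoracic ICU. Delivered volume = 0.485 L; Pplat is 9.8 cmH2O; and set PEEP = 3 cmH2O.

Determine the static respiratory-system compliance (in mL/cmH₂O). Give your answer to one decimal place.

71.3

Cstat = Vt / (Pplat − PEEP) = 485 / (9.8 − 3) = 485 / 6.8 = 71.324 mL/cmH2O.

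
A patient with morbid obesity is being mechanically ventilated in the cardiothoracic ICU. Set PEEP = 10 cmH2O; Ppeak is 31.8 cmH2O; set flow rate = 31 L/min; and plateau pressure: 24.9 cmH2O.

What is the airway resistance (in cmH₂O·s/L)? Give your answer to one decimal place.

13.4

Flow: 31 L/min ÷ 60 = 0.5167 L/s.
Raw = (PIP − Pplat) / flow = (31.8 − 24.9) / 0.5167 = 6.9 / 0.5167 = 13.354 cmH2O·s/L.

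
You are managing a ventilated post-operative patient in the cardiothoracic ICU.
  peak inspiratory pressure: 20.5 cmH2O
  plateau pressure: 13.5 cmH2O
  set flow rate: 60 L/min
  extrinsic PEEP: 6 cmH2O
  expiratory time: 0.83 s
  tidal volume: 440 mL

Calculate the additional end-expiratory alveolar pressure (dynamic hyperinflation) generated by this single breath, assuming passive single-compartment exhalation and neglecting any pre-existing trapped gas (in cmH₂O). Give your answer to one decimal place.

Flow: 60 L/min ÷ 60 = 1 L/s.
R = (PIP − Pplat)/V̇ = (20.5 − 13.5) / 1 = 7.0/1 = 7.0 cmH2O·s/L.
C = Vt/(Pplat − PEEP) = 440.0 / (13.5 − 6) = 440.0/7.5 = 58.667 mL/cmH2O.
τ = R × C = 7.0 × 0.05867 L/cmH2O = 0.4107 s.
Fraction remaining = e^(−Te/τ) = e^(−0.83/0.4107) = 0.1325; trapped volume = 440.0 × 0.1325 = 58.3 mL.
Additional alveolar pressure from trapping ≈ V_trapped / C = 58.3 / 58.667 = 0.9937 cmH2O.

1.0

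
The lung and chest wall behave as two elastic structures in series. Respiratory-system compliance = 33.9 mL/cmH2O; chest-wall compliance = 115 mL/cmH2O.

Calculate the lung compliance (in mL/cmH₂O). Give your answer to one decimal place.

1/CL = 1/Crs − 1/Ccw.
1/CL = 1/33.9 − 1/115 = 0.0208.
CL = 48.077 mL/cmH2O.

48.1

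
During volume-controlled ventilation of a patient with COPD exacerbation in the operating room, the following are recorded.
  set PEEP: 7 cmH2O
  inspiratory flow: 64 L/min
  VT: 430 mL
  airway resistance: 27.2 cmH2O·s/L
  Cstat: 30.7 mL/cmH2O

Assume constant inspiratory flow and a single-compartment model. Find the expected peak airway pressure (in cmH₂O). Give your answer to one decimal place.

Flow: 64 L/min ÷ 60 = 1.0667 L/s.
Equation of motion (constant flow): PIP = Vt/C + R·V̇ + PEEP.
PIP = 430/30.7 + 27.2×1.0667 + 7 = 14.007 + 29.014 + 7 = 50.021 cmH2O.

50.0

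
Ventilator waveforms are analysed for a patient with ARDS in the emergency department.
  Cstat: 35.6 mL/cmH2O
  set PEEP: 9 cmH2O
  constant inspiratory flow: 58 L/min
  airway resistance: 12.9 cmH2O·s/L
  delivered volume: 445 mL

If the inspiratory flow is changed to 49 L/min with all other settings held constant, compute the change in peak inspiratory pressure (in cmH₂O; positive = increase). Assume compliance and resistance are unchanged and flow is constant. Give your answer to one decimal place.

-1.9

Flow: 58 L/min ÷ 60 = 0.9667 L/s.
New flow: 49 L/min ÷ 60 = 0.8167 L/s.
PIP = Vt/C + R·V̇ + PEEP (constant-flow equation of motion).
Only the resistive term changes: ΔPIP = R × ΔV̇ = 12.9 × (0.8167 − 0.9667) = 12.9 × -0.15 = -1.935 cmH2O.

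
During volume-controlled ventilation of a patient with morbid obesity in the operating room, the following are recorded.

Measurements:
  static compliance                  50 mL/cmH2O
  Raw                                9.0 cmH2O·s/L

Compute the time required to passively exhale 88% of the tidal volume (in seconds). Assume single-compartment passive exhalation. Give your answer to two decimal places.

0.95

τ = R × C = 9.0 × 50 mL/cmH2O = 9.0 × 0.050 L/cmH2O = 0.45 s.
Exhaled fraction f = 1 − e^(−t/τ) → t = −τ·ln(1 − f) = −0.45·ln(0.12) = 0.9541 s.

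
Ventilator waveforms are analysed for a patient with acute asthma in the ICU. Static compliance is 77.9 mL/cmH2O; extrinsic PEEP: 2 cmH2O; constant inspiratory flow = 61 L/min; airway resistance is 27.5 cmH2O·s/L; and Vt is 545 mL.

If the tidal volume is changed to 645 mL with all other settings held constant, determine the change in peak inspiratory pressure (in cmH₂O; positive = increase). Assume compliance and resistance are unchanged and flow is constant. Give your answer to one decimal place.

PIP = Vt/C + R·V̇ + PEEP (constant-flow equation of motion).
Only the elastic term changes: ΔPIP = ΔVt / C = (645 − 545) / 77.9 = 1.284 cmH2O.

1.3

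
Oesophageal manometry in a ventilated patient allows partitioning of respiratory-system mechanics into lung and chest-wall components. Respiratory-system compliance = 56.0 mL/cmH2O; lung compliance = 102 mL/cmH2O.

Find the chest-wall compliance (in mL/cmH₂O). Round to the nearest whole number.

124

1/Ccw = 1/Crs − 1/CL.
1/Ccw = 1/56.0 − 1/102 = 0.008053.
Ccw = 124.18 mL/cmH2O.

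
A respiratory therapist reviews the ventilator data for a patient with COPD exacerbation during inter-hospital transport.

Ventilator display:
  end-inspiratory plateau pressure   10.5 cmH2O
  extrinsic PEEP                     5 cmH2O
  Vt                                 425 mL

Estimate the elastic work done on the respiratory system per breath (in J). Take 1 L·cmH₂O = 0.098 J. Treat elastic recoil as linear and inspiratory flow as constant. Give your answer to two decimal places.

0.11

Elastic work ≈ ½ × (Pplat − PEEP) × Vt = 0.5 × (10.5 − 5) × 0.425 L = 0.5 × 5.5 × 0.425 = 1.169 L·cmH2O.
× 0.098 J/(L·cmH2O) → 0.1146 J.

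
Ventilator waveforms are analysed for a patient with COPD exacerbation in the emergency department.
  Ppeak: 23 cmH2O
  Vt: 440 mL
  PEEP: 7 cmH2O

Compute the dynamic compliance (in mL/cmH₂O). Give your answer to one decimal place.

27.5

Dynamic compliance = Vt / (PIP − PEEP) = 440 / (23 − 7) = 440 / 16.0 = 27.5 mL/cmH2O.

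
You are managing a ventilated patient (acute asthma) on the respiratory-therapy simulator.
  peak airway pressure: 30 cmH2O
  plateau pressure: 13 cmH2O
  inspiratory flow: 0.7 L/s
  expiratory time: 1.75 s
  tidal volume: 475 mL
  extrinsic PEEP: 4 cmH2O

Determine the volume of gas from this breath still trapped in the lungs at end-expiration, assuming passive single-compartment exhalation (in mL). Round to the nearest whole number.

121

R = (PIP − Pplat)/V̇ = (30 − 13) / 0.7 = 17.0/0.7 = 24.286 cmH2O·s/L.
C = Vt/(Pplat − PEEP) = 475.0 / (13 − 4) = 475.0/9.0 = 52.778 mL/cmH2O.
τ = R × C = 24.286 × 0.05278 L/cmH2O = 1.282 s.
Fraction remaining = e^(−Te/τ) = e^(−1.75/1.282) = 0.2554.
Trapped volume = 475.0 × 0.2554 = 121.32 mL.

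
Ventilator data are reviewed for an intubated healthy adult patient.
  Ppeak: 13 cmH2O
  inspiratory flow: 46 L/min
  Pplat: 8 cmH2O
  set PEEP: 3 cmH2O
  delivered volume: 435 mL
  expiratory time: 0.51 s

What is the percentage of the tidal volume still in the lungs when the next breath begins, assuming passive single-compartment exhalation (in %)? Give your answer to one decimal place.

40.7

Flow: 46 L/min ÷ 60 = 0.7667 L/s.
R = (PIP − Pplat)/V̇ = (13 − 8) / 0.7667 = 5.0/0.7667 = 6.521 cmH2O·s/L.
C = Vt/(Pplat − PEEP) = 435.0 / (8 − 3) = 435.0/5.0 = 87.0 mL/cmH2O.
τ = R × C = 6.521 × 0.087 L/cmH2O = 0.5673 s.
Fraction remaining at end-expiration = e^(−Te/τ) = e^(−0.51/0.5673) = 0.407 → 40.7%.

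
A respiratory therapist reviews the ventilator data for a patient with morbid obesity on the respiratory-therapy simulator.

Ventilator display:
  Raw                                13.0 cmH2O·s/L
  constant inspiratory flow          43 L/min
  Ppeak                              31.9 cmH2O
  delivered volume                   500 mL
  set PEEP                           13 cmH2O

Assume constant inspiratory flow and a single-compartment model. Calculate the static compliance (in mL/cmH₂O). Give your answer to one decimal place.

Flow: 43 L/min ÷ 60 = 0.7167 L/s.
Equation of motion (constant flow): PIP = Vt/C + R·V̇ + PEEP.
Vt/C = PIP − R·V̇ − PEEP = 31.9 − 13.0×0.7167 − 13 = 31.9 − 9.317 − 13 = 9.583 cmH2O.
C = Vt / 9.583 = 500 / 9.583 = 52.176 mL/cmH2O.

52.2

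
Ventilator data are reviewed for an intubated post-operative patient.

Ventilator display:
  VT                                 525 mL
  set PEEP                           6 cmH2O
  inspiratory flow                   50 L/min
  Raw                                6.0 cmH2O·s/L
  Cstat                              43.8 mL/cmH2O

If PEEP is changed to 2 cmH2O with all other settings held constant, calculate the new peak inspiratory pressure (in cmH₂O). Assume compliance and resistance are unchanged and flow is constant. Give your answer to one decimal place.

Flow: 50 L/min ÷ 60 = 0.8333 L/s.
PIP = Vt/C + R·V̇ + PEEP (constant-flow equation of motion).
Only the baseline term changes: ΔPIP = ΔPEEP = 2 − 6 = -4.0 cmH2O.
Original PIP = 525/43.8 + 6.0×0.8333 + 6 = 22.986 cmH2O; new PIP = 22.986 + (-4.0) = 18.986 cmH2O.

19.0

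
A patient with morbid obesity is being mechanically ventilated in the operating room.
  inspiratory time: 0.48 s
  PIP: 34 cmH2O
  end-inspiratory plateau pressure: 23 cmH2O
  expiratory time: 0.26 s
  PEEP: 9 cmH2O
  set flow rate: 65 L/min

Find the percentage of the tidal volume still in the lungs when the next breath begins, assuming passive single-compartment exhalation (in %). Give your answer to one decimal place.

Flow: 65 L/min ÷ 60 = 1.0833 L/s.
Vt = flow × Ti = 1.0833 L/s × 0.48 s × 1000 mL/L = 519.98 mL.
R = (PIP − Pplat)/V̇ = (34 − 23) / 1.0833 = 11.0/1.0833 = 10.154 cmH2O·s/L.
C = Vt/(Pplat − PEEP) = 519.98 / (23 − 9) = 519.98/14.0 = 37.141 mL/cmH2O.
τ = R × C = 10.154 × 0.03714 L/cmH2O = 0.3771 s.
Fraction remaining at end-expiration = e^(−Te/τ) = e^(−0.26/0.3771) = 0.5018 → 50.18%.

50.2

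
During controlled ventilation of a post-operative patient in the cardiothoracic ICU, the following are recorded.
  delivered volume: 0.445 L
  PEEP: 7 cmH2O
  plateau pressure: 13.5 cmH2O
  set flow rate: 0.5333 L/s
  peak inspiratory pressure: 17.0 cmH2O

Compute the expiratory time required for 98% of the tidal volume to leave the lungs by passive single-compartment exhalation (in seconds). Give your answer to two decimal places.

1.76

R = (PIP − Pplat)/V̇ = (17.0 − 13.5) / 0.5333 = 3.5/0.5333 = 6.563 cmH2O·s/L.
C = Vt/(Pplat − PEEP) = 445.0 / (13.5 − 7) = 445.0/6.5 = 68.462 mL/cmH2O.
τ = R × C = 6.563 × 0.06846 L/cmH2O = 0.4493 s.
t = −τ·ln(1 − 0.98) = −0.4493·ln(0.02) = 1.758 s.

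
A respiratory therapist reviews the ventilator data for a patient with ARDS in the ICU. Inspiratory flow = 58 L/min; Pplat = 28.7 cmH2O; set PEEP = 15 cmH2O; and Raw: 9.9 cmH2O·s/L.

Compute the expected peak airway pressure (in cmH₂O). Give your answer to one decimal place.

Flow: 58 L/min ÷ 60 = 0.9667 L/s.
PIP = Pplat + Raw × flow = 28.7 + 9.9 × 0.9667 = 28.7 + 9.57 = 38.27 cmH2O.

38.3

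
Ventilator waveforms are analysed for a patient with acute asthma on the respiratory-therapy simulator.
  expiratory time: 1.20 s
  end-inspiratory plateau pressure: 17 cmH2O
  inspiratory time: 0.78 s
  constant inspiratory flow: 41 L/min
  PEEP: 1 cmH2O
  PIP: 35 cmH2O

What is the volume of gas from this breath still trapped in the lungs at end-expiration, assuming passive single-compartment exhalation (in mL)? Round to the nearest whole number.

136

Flow: 41 L/min ÷ 60 = 0.6833 L/s.
Vt = flow × Ti = 0.6833 L/s × 0.78 s × 1000 mL/L = 532.97 mL.
R = (PIP − Pplat)/V̇ = (35 − 17) / 0.6833 = 18.0/0.6833 = 26.343 cmH2O·s/L.
C = Vt/(Pplat − PEEP) = 532.97 / (17 − 1) = 532.97/16.0 = 33.311 mL/cmH2O.
τ = R × C = 26.343 × 0.03331 L/cmH2O = 0.8775 s.
Fraction remaining = e^(−Te/τ) = e^(−1.20/0.8775) = 0.2547.
Trapped volume = 532.97 × 0.2547 = 135.75 mL.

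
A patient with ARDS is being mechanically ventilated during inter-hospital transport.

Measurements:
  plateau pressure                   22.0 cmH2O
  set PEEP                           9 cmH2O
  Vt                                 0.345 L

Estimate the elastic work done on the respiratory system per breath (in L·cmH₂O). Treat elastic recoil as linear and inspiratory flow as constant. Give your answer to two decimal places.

2.24

Elastic work ≈ ½ × (Pplat − PEEP) × Vt = 0.5 × (22.0 − 9) × 0.345 L = 0.5 × 13.0 × 0.345 = 2.243 L·cmH2O.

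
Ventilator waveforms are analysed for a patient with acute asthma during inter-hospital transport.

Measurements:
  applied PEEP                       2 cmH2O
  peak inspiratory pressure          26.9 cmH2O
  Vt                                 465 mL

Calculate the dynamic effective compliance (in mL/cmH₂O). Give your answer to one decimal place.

18.7

Dynamic compliance = Vt / (PIP − PEEP) = 465 / (26.9 − 2) = 465 / 24.9 = 18.675 mL/cmH2O.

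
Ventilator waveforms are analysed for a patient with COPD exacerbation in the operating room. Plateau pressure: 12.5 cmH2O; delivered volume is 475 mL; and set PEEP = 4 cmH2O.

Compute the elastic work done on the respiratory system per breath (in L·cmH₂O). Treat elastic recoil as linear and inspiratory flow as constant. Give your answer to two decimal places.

2.02

Elastic work ≈ ½ × (Pplat − PEEP) × Vt = 0.5 × (12.5 − 4) × 0.475 L = 0.5 × 8.5 × 0.475 = 2.019 L·cmH2O.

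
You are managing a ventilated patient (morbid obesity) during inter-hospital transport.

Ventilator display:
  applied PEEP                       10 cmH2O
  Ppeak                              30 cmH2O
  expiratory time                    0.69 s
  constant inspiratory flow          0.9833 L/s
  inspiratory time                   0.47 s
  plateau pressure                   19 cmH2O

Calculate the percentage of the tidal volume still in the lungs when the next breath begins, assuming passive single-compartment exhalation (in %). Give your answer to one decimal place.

30.1

Vt = flow × Ti = 0.9833 L/s × 0.47 s × 1000 mL/L = 462.15 mL.
R = (PIP − Pplat)/V̇ = (30 − 19) / 0.9833 = 11.0/0.9833 = 11.187 cmH2O·s/L.
C = Vt/(Pplat − PEEP) = 462.15 / (19 − 10) = 462.15/9.0 = 51.35 mL/cmH2O.
τ = R × C = 11.187 × 0.05135 L/cmH2O = 0.5745 s.
Fraction remaining at end-expiration = e^(−Te/τ) = e^(−0.69/0.5745) = 0.3009 → 30.09%.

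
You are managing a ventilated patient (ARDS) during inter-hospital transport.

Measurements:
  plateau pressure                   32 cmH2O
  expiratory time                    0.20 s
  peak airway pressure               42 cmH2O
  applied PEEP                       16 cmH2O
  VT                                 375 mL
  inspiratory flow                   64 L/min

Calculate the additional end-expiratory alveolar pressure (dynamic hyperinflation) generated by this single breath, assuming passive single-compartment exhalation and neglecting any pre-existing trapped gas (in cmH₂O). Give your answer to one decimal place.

6.4

Flow: 64 L/min ÷ 60 = 1.0667 L/s.
R = (PIP − Pplat)/V̇ = (42 − 32) / 1.0667 = 10.0/1.0667 = 9.375 cmH2O·s/L.
C = Vt/(Pplat − PEEP) = 375.0 / (32 − 16) = 375.0/16.0 = 23.438 mL/cmH2O.
τ = R × C = 9.375 × 0.02344 L/cmH2O = 0.2198 s.
Fraction remaining = e^(−Te/τ) = e^(−0.20/0.2198) = 0.4026; trapped volume = 375.0 × 0.4026 = 150.98 mL.
Additional alveolar pressure from trapping ≈ V_trapped / C = 150.98 / 23.438 = 6.442 cmH2O.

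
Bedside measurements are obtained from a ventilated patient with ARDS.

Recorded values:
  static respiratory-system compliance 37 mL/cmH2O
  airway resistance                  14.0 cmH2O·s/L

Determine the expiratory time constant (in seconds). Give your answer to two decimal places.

0.52

τ = R × C = 14.0 × 37 mL/cmH2O = 14.0 × 0.037 L/cmH2O = 0.518 s.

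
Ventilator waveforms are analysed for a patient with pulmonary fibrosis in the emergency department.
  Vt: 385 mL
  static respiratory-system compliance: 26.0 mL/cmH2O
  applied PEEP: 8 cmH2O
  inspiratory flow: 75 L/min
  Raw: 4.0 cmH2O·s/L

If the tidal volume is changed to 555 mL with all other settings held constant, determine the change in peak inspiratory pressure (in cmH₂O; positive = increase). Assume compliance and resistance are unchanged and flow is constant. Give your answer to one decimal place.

PIP = Vt/C + R·V̇ + PEEP (constant-flow equation of motion).
Only the elastic term changes: ΔPIP = ΔVt / C = (555 − 385) / 26.0 = 6.538 cmH2O.

6.5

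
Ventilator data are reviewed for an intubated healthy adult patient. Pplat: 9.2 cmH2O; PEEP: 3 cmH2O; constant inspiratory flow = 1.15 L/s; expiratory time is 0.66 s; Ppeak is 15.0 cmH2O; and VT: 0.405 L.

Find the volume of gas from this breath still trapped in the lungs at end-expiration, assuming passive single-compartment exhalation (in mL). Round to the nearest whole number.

R = (PIP − Pplat)/V̇ = (15.0 − 9.2) / 1.15 = 5.8/1.15 = 5.043 cmH2O·s/L.
C = Vt/(Pplat − PEEP) = 405.0 / (9.2 − 3) = 405.0/6.2 = 65.323 mL/cmH2O.
τ = R × C = 5.043 × 0.06532 L/cmH2O = 0.3294 s.
Fraction remaining = e^(−Te/τ) = e^(−0.66/0.3294) = 0.1348.
Trapped volume = 405.0 × 0.1348 = 54.594 mL.

55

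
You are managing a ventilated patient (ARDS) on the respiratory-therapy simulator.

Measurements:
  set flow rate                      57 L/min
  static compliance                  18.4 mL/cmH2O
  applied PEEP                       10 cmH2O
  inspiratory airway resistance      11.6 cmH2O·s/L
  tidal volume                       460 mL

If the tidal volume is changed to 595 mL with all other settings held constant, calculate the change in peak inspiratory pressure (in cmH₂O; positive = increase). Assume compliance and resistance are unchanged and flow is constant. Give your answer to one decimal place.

PIP = Vt/C + R·V̇ + PEEP (constant-flow equation of motion).
Only the elastic term changes: ΔPIP = ΔVt / C = (595 − 460) / 18.4 = 7.337 cmH2O.

7.3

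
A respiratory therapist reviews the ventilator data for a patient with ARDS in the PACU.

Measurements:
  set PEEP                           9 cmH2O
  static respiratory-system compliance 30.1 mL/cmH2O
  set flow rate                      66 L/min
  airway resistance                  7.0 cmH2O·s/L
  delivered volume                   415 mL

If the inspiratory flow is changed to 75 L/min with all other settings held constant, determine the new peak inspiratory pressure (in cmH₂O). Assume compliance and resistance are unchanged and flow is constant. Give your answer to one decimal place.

Flow: 66 L/min ÷ 60 = 1.1 L/s.
New flow: 75 L/min ÷ 60 = 1.25 L/s.
PIP = Vt/C + R·V̇ + PEEP (constant-flow equation of motion).
Only the resistive term changes: ΔPIP = R × ΔV̇ = 7.0 × (1.25 − 1.1) = 7.0 × 0.15 = 1.05 cmH2O.
Original PIP = 415/30.1 + 7.0×1.1 + 9 = 30.487 cmH2O; new PIP = 30.487 + (1.05) = 31.537 cmH2O.

31.5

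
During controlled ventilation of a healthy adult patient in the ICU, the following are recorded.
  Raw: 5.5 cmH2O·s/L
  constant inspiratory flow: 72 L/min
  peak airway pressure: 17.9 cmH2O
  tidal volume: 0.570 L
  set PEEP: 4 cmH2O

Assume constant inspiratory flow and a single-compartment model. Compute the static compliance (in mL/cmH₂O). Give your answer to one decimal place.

Flow: 72 L/min ÷ 60 = 1.2 L/s.
Equation of motion (constant flow): PIP = Vt/C + R·V̇ + PEEP.
Vt/C = PIP − R·V̇ − PEEP = 17.9 − 5.5×1.2 − 4 = 17.9 − 6.6 − 4 = 7.3 cmH2O.
C = Vt / 7.3 = 570 / 7.3 = 78.082 mL/cmH2O.

78.1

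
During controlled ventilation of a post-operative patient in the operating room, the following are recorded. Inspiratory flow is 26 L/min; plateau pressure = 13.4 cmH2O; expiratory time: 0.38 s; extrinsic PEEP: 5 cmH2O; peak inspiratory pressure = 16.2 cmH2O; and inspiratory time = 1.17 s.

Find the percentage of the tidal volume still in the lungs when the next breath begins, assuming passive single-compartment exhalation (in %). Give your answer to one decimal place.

Flow: 26 L/min ÷ 60 = 0.4333 L/s.
Vt = flow × Ti = 0.4333 L/s × 1.17 s × 1000 mL/L = 506.96 mL.
R = (PIP − Pplat)/V̇ = (16.2 − 13.4) / 0.4333 = 2.8/0.4333 = 6.462 cmH2O·s/L.
C = Vt/(Pplat − PEEP) = 506.96 / (13.4 − 5) = 506.96/8.4 = 60.352 mL/cmH2O.
τ = R × C = 6.462 × 0.06035 L/cmH2O = 0.39 s.
Fraction remaining at end-expiration = e^(−Te/τ) = e^(−0.38/0.39) = 0.3774 → 37.74%.

37.7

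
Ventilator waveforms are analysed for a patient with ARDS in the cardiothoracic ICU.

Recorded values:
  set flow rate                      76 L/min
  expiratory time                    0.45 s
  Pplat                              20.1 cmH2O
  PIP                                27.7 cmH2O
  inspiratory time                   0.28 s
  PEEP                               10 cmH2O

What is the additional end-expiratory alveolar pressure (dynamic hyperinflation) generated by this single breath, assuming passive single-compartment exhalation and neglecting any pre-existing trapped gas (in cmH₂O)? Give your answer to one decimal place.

1.2

Flow: 76 L/min ÷ 60 = 1.2667 L/s.
Vt = flow × Ti = 1.2667 L/s × 0.28 s × 1000 mL/L = 354.68 mL.
R = (PIP − Pplat)/V̇ = (27.7 − 20.1) / 1.2667 = 7.6/1.2667 = 6.0 cmH2O·s/L.
C = Vt/(Pplat − PEEP) = 354.68 / (20.1 − 10) = 354.68/10.1 = 35.117 mL/cmH2O.
τ = R × C = 6.0 × 0.03512 L/cmH2O = 0.2107 s.
Fraction remaining = e^(−Te/τ) = e^(−0.45/0.2107) = 0.1182; trapped volume = 354.68 × 0.1182 = 41.923 mL.
Additional alveolar pressure from trapping ≈ V_trapped / C = 41.923 / 35.117 = 1.194 cmH2O.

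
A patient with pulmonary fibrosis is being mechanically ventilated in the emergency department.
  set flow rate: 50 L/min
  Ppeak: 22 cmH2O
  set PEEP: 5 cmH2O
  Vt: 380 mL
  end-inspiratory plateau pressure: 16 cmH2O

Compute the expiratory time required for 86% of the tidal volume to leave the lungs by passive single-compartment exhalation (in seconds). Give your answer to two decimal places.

Flow: 50 L/min ÷ 60 = 0.8333 L/s.
R = (PIP − Pplat)/V̇ = (22 − 16) / 0.8333 = 6.0/0.8333 = 7.2 cmH2O·s/L.
C = Vt/(Pplat − PEEP) = 380.0 / (16 − 5) = 380.0/11.0 = 34.545 mL/cmH2O.
τ = R × C = 7.2 × 0.03455 L/cmH2O = 0.2488 s.
t = −τ·ln(1 − 0.86) = −0.2488·ln(0.14) = 0.4892 s.

0.49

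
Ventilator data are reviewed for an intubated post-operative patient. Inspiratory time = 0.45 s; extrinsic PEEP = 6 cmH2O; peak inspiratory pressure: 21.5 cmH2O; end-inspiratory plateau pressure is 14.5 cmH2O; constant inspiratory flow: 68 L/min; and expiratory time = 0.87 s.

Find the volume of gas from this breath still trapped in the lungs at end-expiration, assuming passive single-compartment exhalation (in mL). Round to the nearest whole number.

49

Flow: 68 L/min ÷ 60 = 1.1333 L/s.
Vt = flow × Ti = 1.1333 L/s × 0.45 s × 1000 mL/L = 509.99 mL.
R = (PIP − Pplat)/V̇ = (21.5 − 14.5) / 1.1333 = 7.0/1.1333 = 6.177 cmH2O·s/L.
C = Vt/(Pplat − PEEP) = 509.99 / (14.5 − 6) = 509.99/8.5 = 59.999 mL/cmH2O.
τ = R × C = 6.177 × 0.06 L/cmH2O = 0.3706 s.
Fraction remaining = e^(−Te/τ) = e^(−0.87/0.3706) = 0.0956.
Trapped volume = 509.99 × 0.0956 = 48.755 mL.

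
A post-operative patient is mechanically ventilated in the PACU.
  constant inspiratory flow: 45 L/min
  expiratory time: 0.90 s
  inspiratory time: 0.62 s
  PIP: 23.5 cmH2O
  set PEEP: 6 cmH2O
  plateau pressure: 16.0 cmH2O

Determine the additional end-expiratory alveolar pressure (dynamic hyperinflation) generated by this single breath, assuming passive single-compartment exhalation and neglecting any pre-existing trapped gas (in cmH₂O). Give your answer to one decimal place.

Flow: 45 L/min ÷ 60 = 0.75 L/s.
Vt = flow × Ti = 0.75 L/s × 0.62 s × 1000 mL/L = 465.0 mL.
R = (PIP − Pplat)/V̇ = (23.5 − 16.0) / 0.75 = 7.5/0.75 = 10.0 cmH2O·s/L.
C = Vt/(Pplat − PEEP) = 465.0 / (16.0 − 6) = 465.0/10.0 = 46.5 mL/cmH2O.
τ = R × C = 10.0 × 0.0465 L/cmH2O = 0.465 s.
Fraction remaining = e^(−Te/τ) = e^(−0.90/0.465) = 0.1444; trapped volume = 465.0 × 0.1444 = 67.146 mL.
Additional alveolar pressure from trapping ≈ V_trapped / C = 67.146 / 46.5 = 1.444 cmH2O.

1.4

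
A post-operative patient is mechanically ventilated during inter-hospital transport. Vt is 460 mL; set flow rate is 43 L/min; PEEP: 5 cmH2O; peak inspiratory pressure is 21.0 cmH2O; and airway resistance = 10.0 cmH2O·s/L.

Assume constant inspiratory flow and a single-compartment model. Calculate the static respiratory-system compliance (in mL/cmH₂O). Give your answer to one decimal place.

52.1

Flow: 43 L/min ÷ 60 = 0.7167 L/s.
Equation of motion (constant flow): PIP = Vt/C + R·V̇ + PEEP.
Vt/C = PIP − R·V̇ − PEEP = 21.0 − 10.0×0.7167 − 5 = 21.0 − 7.167 − 5 = 8.833 cmH2O.
C = Vt / 8.833 = 460 / 8.833 = 52.077 mL/cmH2O.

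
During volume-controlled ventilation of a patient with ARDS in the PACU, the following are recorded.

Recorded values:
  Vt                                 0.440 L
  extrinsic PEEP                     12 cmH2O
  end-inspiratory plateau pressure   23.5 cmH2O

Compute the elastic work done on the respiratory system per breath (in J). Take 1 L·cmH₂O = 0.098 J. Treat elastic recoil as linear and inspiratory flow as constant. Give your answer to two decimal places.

Elastic work ≈ ½ × (Pplat − PEEP) × Vt = 0.5 × (23.5 − 12) × 0.440 L = 0.5 × 11.5 × 0.440 = 2.53 L·cmH2O.
× 0.098 J/(L·cmH2O) → 0.2479 J.

0.25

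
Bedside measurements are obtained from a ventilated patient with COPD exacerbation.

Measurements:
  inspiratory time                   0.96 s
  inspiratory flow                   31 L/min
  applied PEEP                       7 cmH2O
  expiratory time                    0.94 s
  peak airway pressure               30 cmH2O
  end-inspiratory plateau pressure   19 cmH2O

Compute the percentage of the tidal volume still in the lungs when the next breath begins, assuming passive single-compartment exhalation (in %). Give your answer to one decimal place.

Flow: 31 L/min ÷ 60 = 0.5167 L/s.
Vt = flow × Ti = 0.5167 L/s × 0.96 s × 1000 mL/L = 496.03 mL.
R = (PIP − Pplat)/V̇ = (30 − 19) / 0.5167 = 11.0/0.5167 = 21.289 cmH2O·s/L.
C = Vt/(Pplat − PEEP) = 496.03 / (19 − 7) = 496.03/12.0 = 41.336 mL/cmH2O.
τ = R × C = 21.289 × 0.04134 L/cmH2O = 0.8801 s.
Fraction remaining at end-expiration = e^(−Te/τ) = e^(−0.94/0.8801) = 0.3437 → 34.37%.

34.4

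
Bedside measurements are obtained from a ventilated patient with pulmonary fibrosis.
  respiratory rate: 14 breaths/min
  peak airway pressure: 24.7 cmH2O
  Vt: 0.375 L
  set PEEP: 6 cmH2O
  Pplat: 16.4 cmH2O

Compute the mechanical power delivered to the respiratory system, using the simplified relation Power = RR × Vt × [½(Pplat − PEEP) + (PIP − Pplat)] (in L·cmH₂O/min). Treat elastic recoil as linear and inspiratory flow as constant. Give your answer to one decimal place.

70.9

Per-breath work = Vt × [½(Pplat−PEEP) + (PIP−Pplat)] = 0.375 × [0.5×10.4 + 8.3] = 0.375 × 13.5 = 5.063 L·cmH2O.
Power = 14 × 5.063 = 70.882 L·cmH2O/min.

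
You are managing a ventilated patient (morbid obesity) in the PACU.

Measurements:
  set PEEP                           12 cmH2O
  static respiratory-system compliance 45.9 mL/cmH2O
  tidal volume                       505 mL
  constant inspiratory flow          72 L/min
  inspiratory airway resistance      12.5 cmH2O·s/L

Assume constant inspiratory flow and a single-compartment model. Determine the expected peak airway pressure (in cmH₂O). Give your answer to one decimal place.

38.0

Flow: 72 L/min ÷ 60 = 1.2 L/s.
Equation of motion (constant flow): PIP = Vt/C + R·V̇ + PEEP.
PIP = 505/45.9 + 12.5×1.2 + 12 = 11.002 + 15.0 + 12 = 38.002 cmH2O.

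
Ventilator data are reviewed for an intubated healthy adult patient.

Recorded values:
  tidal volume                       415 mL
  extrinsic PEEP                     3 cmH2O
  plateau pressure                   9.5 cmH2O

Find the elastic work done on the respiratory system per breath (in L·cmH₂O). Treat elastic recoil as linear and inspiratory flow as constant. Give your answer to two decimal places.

1.35

Elastic work ≈ ½ × (Pplat − PEEP) × Vt = 0.5 × (9.5 − 3) × 0.415 L = 0.5 × 6.5 × 0.415 = 1.349 L·cmH2O.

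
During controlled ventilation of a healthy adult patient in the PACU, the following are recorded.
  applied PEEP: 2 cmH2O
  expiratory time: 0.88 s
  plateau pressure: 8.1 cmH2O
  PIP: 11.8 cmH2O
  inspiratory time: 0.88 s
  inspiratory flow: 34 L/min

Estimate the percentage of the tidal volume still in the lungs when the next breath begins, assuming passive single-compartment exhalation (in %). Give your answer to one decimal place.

19.2

Flow: 34 L/min ÷ 60 = 0.5667 L/s.
Vt = flow × Ti = 0.5667 L/s × 0.88 s × 1000 mL/L = 498.7 mL.
R = (PIP − Pplat)/V̇ = (11.8 − 8.1) / 0.5667 = 3.7/0.5667 = 6.529 cmH2O·s/L.
C = Vt/(Pplat − PEEP) = 498.7 / (8.1 − 2) = 498.7/6.1 = 81.754 mL/cmH2O.
τ = R × C = 6.529 × 0.08175 L/cmH2O = 0.5337 s.
Fraction remaining at end-expiration = e^(−Te/τ) = e^(−0.88/0.5337) = 0.1923 → 19.23%.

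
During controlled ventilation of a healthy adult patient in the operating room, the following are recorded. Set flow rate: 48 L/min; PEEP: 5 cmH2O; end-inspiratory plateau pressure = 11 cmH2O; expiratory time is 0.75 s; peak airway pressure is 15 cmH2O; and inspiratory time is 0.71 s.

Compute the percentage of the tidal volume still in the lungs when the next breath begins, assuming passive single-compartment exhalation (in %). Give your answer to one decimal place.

20.5

Flow: 48 L/min ÷ 60 = 0.8 L/s.
Vt = flow × Ti = 0.8 L/s × 0.71 s × 1000 mL/L = 568.0 mL.
R = (PIP − Pplat)/V̇ = (15 − 11) / 0.8 = 4.0/0.8 = 5.0 cmH2O·s/L.
C = Vt/(Pplat − PEEP) = 568.0 / (11 − 5) = 568.0/6.0 = 94.667 mL/cmH2O.
τ = R × C = 5.0 × 0.09467 L/cmH2O = 0.4734 s.
Fraction remaining at end-expiration = e^(−Te/τ) = e^(−0.75/0.4734) = 0.2051 → 20.51%.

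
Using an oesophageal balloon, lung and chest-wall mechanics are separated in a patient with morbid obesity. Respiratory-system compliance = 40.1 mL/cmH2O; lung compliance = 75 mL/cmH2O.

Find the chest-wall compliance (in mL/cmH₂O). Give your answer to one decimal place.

1/Ccw = 1/Crs − 1/CL.
1/Ccw = 1/40.1 − 1/75 = 0.0116.
Ccw = 86.207 mL/cmH2O.

86.2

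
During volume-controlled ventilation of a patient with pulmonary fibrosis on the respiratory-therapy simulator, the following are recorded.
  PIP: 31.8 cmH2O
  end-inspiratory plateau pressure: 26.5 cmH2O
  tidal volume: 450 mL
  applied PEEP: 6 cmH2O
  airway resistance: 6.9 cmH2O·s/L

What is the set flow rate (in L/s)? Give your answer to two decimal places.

0.77

flow = (PIP − Pplat) / Raw = 5.3 / 6.9 = 0.7681 L/s.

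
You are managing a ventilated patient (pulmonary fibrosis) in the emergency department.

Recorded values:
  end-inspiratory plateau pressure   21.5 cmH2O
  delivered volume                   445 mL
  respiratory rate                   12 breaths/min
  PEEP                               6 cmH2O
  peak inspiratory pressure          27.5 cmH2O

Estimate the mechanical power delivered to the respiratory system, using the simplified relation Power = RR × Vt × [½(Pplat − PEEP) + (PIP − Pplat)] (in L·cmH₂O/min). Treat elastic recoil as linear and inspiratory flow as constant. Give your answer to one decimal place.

73.4

Per-breath work = Vt × [½(Pplat−PEEP) + (PIP−Pplat)] = 0.445 × [0.5×15.5 + 6.0] = 0.445 × 13.75 = 6.119 L·cmH2O.
Power = 12 × 6.119 = 73.428 L·cmH2O/min.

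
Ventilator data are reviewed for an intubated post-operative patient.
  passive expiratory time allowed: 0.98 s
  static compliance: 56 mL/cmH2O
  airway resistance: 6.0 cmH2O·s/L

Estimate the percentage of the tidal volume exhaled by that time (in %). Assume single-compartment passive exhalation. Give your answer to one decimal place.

τ = R × C = 6.0 × 56 mL/cmH2O = 6.0 × 0.056 L/cmH2O = 0.336 s.
Passive exhalation: V(t)/V₀ = e^(−t/τ) = e^(−0.98/0.336) = 0.05411.
Fraction exhaled = 1 − 0.05411 = 0.9459 → 94.59%.

94.6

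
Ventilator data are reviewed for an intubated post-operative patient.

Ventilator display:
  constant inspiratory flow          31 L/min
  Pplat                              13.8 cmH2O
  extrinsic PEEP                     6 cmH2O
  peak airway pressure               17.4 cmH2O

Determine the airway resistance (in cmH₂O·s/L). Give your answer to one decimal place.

7.0

Flow: 31 L/min ÷ 60 = 0.5167 L/s.
Raw = (PIP − Pplat) / flow = (17.4 − 13.8) / 0.5167 = 3.6 / 0.5167 = 6.967 cmH2O·s/L.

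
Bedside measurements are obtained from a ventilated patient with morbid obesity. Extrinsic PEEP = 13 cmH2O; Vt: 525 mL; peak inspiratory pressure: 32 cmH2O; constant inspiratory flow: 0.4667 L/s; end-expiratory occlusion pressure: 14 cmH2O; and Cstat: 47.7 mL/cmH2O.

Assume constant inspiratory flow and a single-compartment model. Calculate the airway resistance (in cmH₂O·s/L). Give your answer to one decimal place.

15.0

Total PEEP = 14 cmH2O (set 13 + intrinsic 1); this is the baseline alveolar pressure.
Equation of motion (constant flow): PIP = Vt/C + R·V̇ + PEEP.
R·V̇ = PIP − Vt/C − PEEP = 32 − 525/47.7 − 14 = 32 − 11.006 − 14 = 6.994 cmH2O.
R = 6.994 / 0.4667 = 14.986 cmH2O·s/L.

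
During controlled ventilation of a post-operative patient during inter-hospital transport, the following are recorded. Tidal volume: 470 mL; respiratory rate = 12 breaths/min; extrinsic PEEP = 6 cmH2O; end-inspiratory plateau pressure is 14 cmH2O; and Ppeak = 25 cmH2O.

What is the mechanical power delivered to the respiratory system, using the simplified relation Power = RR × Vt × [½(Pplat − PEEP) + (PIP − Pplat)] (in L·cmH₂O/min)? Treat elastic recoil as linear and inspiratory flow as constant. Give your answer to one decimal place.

Per-breath work = Vt × [½(Pplat−PEEP) + (PIP−Pplat)] = 0.470 × [0.5×8.0 + 11.0] = 0.470 × 15.0 = 7.05 L·cmH2O.
Power = 12 × 7.05 = 84.6 L·cmH2O/min.

84.6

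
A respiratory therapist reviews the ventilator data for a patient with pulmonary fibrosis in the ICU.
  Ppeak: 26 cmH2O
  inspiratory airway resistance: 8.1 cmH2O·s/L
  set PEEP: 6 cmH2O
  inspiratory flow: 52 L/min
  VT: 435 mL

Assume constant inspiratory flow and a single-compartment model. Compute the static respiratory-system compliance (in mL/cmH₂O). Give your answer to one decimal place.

33.5

Flow: 52 L/min ÷ 60 = 0.8667 L/s.
Equation of motion (constant flow): PIP = Vt/C + R·V̇ + PEEP.
Vt/C = PIP − R·V̇ − PEEP = 26 − 8.1×0.8667 − 6 = 26 − 7.02 − 6 = 12.98 cmH2O.
C = Vt / 12.98 = 435 / 12.98 = 33.513 mL/cmH2O.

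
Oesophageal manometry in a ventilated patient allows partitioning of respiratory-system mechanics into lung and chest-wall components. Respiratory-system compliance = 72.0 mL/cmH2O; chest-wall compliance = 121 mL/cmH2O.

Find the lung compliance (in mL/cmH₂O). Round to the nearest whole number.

178

1/CL = 1/Crs − 1/Ccw.
1/CL = 1/72.0 − 1/121 = 0.005624.
CL = 177.81 mL/cmH2O.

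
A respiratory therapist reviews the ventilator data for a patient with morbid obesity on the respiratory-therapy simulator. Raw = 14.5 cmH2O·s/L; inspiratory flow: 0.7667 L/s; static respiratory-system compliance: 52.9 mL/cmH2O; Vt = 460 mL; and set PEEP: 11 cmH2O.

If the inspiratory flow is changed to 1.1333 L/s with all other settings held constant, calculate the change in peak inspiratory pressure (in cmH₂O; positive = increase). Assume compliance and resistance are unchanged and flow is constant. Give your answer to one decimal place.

5.3

PIP = Vt/C + R·V̇ + PEEP (constant-flow equation of motion).
Only the resistive term changes: ΔPIP = R × ΔV̇ = 14.5 × (1.1333 − 0.7667) = 14.5 × 0.3666 = 5.316 cmH2O.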